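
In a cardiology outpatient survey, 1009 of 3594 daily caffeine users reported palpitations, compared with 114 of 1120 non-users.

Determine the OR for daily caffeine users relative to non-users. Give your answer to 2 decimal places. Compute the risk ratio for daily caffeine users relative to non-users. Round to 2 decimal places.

OR = (1009 × 1006) / (2585 × 114) = 1015054/294690 ≈ 3.44
risk, daily caffeine users = 1009/3594 = 0.2807
risk, non-users = 114/1120 = 0.1018
RR = 0.2807 / 0.1018 = 2.76

OR = 3.44; RR = 2.76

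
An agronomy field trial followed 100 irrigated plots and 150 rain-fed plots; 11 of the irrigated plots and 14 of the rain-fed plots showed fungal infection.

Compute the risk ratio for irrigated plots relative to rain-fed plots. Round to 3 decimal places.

1.179

risk, irrigated plots = 11/100 = 0.1100
risk, rain-fed plots = 14/150 = 0.0933
RR = 0.1100 / 0.0933 = 1.179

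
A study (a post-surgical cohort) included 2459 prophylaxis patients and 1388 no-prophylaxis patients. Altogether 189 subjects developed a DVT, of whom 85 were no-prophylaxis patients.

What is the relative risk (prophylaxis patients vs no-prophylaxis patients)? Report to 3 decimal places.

prophylaxis patients with the outcome: 189 − 85 = 104
prophylaxis patients without the outcome: 2459 − 104 = 2355
no-prophylaxis patients without the outcome: 1388 − 85 = 1303
risk, prophylaxis patients = 104/2459 = 0.04229
risk, no-prophylaxis patients = 85/1388 = 0.06124
RR = 0.04229 / 0.06124 = 0.691

RR: 0.691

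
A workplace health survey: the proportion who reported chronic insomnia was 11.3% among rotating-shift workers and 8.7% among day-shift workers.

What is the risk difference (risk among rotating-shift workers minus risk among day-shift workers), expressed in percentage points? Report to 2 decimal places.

RD: 2.60

risk difference = 0.1130 − 0.0870 = 0.0260 → 2.60 percentage points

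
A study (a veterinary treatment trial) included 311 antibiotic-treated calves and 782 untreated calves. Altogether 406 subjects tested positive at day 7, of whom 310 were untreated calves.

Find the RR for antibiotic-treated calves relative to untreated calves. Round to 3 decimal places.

antibiotic-treated calves with the outcome: 406 − 310 = 96
antibiotic-treated calves without the outcome: 311 − 96 = 215
untreated calves without the outcome: 782 − 310 = 472
risk, antibiotic-treated calves = 96/311 = 0.3087
risk, untreated calves = 310/782 = 0.3964
RR = 0.3087 / 0.3964 = 0.779

RR = 0.779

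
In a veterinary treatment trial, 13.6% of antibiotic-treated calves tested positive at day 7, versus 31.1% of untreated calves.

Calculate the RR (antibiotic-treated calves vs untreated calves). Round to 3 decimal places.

RR = 0.1360 / 0.3110 = 0.437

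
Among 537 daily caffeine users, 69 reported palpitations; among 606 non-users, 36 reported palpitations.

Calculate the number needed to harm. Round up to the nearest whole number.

15

risk, daily caffeine users = 69/537 = 0.128492
risk, non-users = 36/606 = 0.059406
absolute risk difference = 0.069086
1 / 0.069086 = 14.475 → round up → 15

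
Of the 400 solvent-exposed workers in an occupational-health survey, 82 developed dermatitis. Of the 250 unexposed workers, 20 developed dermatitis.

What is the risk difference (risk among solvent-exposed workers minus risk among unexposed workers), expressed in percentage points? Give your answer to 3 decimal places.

RD: 12.500

risk, solvent-exposed workers = 82/400 = 0.2050
risk, unexposed workers = 20/250 = 0.0800
risk difference = 0.2050 − 0.0800 = 0.1250 → 12.500 percentage points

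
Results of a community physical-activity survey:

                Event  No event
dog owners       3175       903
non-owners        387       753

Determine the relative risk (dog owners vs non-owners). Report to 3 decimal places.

RR: 2.293

risk, dog owners = 3175/4078 = 0.7786
risk, non-owners = 387/1140 = 0.3395
RR = 0.7786 / 0.3395 = 2.293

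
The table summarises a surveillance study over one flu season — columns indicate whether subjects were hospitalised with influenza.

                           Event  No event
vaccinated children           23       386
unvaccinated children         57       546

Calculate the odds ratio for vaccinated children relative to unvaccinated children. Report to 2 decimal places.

0.57

odds, vaccinated children = 23/386 = 0.0596
odds, unvaccinated children = 57/546 = 0.1044
OR = 0.0596 / 0.1044 = 0.57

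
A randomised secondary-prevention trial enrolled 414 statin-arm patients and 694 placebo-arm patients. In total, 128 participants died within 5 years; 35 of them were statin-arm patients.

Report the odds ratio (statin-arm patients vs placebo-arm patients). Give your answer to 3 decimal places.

OR = 0.597

statin-arm patients without the outcome: 414 − 35 = 379
placebo-arm patients with the outcome: 128 − 35 = 93
placebo-arm patients without the outcome: 694 − 93 = 601
OR = (35 × 601) / (379 × 93) = 21035/35247 ≈ 0.597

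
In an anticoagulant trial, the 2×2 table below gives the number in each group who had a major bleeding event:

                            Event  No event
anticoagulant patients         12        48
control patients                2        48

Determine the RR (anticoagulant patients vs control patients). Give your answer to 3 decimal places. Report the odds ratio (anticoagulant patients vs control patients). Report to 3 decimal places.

risk, anticoagulant patients = 12/60 = 0.20000
risk, control patients = 2/50 = 0.04000
RR = 0.20000 / 0.04000 = 5.000
odds, anticoagulant patients = 12/48 = 0.25000
odds, control patients = 2/48 = 0.04167
OR = 0.25000 / 0.04167 = 6.000

RR = 5.000; OR = 6.000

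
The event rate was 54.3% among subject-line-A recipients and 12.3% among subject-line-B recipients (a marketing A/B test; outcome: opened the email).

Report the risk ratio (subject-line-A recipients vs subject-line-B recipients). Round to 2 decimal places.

RR = 0.5430 / 0.1230 = 4.41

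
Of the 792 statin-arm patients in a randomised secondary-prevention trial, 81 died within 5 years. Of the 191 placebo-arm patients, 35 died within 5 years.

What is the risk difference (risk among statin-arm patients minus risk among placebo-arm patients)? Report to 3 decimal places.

risk, statin-arm patients = 81/792 = 0.1023
risk, placebo-arm patients = 35/191 = 0.1832
risk difference = 0.1023 − 0.1832 = -0.081

-0.081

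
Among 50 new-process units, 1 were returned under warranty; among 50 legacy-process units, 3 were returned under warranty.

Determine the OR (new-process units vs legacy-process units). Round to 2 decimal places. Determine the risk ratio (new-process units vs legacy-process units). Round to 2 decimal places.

odds, new-process units = 1/49 = 0.02041
odds, legacy-process units = 3/47 = 0.06383
OR = 0.02041 / 0.06383 = 0.32
risk, new-process units = 1/50 = 0.02000
risk, legacy-process units = 3/50 = 0.06000
RR = 0.02000 / 0.06000 = 0.33

OR = 0.32; RR = 0.33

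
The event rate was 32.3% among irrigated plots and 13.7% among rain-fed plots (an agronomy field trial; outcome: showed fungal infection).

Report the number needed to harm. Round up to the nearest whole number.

6

absolute risk difference = 0.186000
1 / 0.186000 = 5.376 → round up → 6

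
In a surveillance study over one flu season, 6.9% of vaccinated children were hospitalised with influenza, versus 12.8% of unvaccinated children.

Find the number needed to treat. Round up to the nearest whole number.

absolute risk difference = 0.059000
1 / 0.059000 = 16.949 → round up → 17

17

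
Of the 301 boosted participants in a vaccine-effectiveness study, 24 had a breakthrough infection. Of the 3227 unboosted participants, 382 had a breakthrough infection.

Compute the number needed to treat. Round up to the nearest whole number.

risk, boosted participants = 24/301 = 0.079734
risk, unboosted participants = 382/3227 = 0.118376
absolute risk difference = 0.038642
1 / 0.038642 = 25.879 → round up → 26

26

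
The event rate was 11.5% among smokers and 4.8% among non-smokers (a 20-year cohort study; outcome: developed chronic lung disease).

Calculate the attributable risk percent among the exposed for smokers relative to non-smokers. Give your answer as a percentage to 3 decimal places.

AR% = (0.11500 − 0.04800) / 0.11500 = 0.5826 → 58.261%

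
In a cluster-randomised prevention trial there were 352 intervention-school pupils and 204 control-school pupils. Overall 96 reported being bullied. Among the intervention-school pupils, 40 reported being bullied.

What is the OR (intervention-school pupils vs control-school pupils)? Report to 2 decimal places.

intervention-school pupils without the outcome: 352 − 40 = 312
control-school pupils with the outcome: 96 − 40 = 56
control-school pupils without the outcome: 204 − 56 = 148
odds, intervention-school pupils = 40/312 = 0.1282
odds, control-school pupils = 56/148 = 0.3784
OR = 0.1282 / 0.3784 = 0.34

OR: 0.34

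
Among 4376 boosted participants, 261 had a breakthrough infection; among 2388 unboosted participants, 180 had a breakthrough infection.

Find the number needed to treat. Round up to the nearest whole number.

risk, boosted participants = 261/4376 = 0.059644
risk, unboosted participants = 180/2388 = 0.075377
absolute risk difference = 0.015733
1 / 0.015733 = 63.561 → round up → 64

NNT ≈ 64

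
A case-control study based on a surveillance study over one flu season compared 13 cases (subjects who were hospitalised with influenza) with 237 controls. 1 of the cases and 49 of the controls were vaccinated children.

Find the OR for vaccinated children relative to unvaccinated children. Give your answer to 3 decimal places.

0.320

odds, vaccinated children = 1/49 = 0.02041
odds, unvaccinated children = 12/188 = 0.06383
OR = 0.02041 / 0.06383 = 0.320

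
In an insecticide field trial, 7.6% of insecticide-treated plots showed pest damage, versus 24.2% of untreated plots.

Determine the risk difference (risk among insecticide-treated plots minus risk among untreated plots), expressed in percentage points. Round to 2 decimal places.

RD: -16.60

risk difference = 0.0760 − 0.2420 = -0.1660 → -16.60 percentage points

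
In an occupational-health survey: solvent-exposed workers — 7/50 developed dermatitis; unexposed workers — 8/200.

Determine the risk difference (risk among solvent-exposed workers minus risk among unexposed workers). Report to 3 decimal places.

risk, solvent-exposed workers = 7/50 = 0.14000
risk, unexposed workers = 8/200 = 0.04000
risk difference = 0.14000 − 0.04000 = 0.100

RD = 0.100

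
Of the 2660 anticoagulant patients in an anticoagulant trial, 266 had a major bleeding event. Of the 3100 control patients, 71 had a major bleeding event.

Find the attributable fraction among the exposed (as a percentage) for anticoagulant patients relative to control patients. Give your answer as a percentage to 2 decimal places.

77.10%

risk, anticoagulant patients = 266/2660 = 0.10000
risk, control patients = 71/3100 = 0.02290
AR% = (0.10000 − 0.02290) / 0.10000 = 0.7710 → 77.10%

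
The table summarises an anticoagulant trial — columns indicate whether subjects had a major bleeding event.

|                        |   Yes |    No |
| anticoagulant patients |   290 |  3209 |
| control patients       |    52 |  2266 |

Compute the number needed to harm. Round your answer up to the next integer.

NNH ≈ 17

risk, anticoagulant patients = 290/3499 = 0.082881
risk, control patients = 52/2318 = 0.022433
absolute risk difference = 0.060448
1 / 0.060448 = 16.543 → round up → 17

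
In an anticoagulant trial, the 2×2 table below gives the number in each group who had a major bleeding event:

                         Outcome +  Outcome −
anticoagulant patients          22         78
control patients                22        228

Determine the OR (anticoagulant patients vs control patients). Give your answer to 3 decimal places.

OR = (22 × 228) / (78 × 22) = 5016/1716 ≈ 2.923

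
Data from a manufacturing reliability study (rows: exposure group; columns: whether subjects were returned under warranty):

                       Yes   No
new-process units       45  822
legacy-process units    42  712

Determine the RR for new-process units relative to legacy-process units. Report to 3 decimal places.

RR: 0.932

risk, new-process units = 45/867 = 0.0519
risk, legacy-process units = 42/754 = 0.0557
RR = 0.0519 / 0.0557 = 0.932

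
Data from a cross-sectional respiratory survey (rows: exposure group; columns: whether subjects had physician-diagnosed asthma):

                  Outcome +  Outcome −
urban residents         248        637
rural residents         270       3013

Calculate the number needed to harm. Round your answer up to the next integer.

risk, urban residents = 248/885 = 0.280226
risk, rural residents = 270/3283 = 0.082242
absolute risk difference = 0.197984
1 / 0.197984 = 5.051 → round up → 6

NNH ≈ 6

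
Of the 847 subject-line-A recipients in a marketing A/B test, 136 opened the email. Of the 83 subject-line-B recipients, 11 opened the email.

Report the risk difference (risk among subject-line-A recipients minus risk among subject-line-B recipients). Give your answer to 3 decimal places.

0.028

risk, subject-line-A recipients = 136/847 = 0.1606
risk, subject-line-B recipients = 11/83 = 0.1325
risk difference = 0.1606 − 0.1325 = 0.028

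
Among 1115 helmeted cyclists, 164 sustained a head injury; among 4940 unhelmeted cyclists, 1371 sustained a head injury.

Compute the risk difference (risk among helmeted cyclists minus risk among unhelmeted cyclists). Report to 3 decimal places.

risk, helmeted cyclists = 164/1115 = 0.1471
risk, unhelmeted cyclists = 1371/4940 = 0.2775
risk difference = 0.1471 − 0.2775 = -0.130

RD: -0.130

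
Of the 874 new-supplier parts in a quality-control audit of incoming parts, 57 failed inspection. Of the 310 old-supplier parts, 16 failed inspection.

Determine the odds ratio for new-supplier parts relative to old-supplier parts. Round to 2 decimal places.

OR = (57 × 294) / (817 × 16) = 16758/13072 ≈ 1.28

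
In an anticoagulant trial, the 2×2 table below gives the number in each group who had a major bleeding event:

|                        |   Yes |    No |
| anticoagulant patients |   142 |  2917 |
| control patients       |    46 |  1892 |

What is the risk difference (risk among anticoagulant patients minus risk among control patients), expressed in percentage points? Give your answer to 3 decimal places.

RD: 2.268

risk, anticoagulant patients = 142/3059 = 0.04642
risk, control patients = 46/1938 = 0.02374
risk difference = 0.04642 − 0.02374 = 0.02268 → 2.268 percentage points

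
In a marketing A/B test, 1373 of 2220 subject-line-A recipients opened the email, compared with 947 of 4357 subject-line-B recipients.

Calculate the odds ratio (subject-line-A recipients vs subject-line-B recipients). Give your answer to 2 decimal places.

OR = (1373 × 3410) / (847 × 947) = 4681930/802109 ≈ 5.84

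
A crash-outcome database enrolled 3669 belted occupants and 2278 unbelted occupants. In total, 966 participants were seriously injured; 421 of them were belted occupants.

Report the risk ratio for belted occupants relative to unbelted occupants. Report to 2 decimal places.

RR: 0.48

belted occupants without the outcome: 3669 − 421 = 3248
unbelted occupants with the outcome: 966 − 421 = 545
unbelted occupants without the outcome: 2278 − 545 = 1733
risk, belted occupants = 421/3669 = 0.1147
risk, unbelted occupants = 545/2278 = 0.2392
RR = 0.1147 / 0.2392 = 0.48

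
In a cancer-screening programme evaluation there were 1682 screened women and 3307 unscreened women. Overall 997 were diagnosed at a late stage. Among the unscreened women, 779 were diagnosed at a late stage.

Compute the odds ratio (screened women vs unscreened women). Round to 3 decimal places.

0.483

screened women with the outcome: 997 − 779 = 218
screened women without the outcome: 1682 − 218 = 1464
unscreened women without the outcome: 3307 − 779 = 2528
odds, screened women = 218/1464 = 0.1489
odds, unscreened women = 779/2528 = 0.3081
OR = 0.1489 / 0.3081 = 0.483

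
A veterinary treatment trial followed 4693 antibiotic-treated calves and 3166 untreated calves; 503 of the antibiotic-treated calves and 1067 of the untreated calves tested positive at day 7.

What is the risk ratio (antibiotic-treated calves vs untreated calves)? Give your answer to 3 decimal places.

risk, antibiotic-treated calves = 503/4693 = 0.1072
risk, untreated calves = 1067/3166 = 0.3370
RR = 0.1072 / 0.3370 = 0.318

RR = 0.318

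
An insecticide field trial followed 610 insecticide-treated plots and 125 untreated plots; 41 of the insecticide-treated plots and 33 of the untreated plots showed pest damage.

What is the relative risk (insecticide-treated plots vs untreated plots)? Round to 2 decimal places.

RR: 0.25

risk, insecticide-treated plots = 41/610 = 0.0672
risk, untreated plots = 33/125 = 0.2640
RR = 0.0672 / 0.2640 = 0.25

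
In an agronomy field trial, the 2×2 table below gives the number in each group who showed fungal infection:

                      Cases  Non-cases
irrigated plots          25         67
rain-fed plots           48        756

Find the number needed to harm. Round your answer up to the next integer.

5

risk, irrigated plots = 25/92 = 0.271739
risk, rain-fed plots = 48/804 = 0.059701
absolute risk difference = 0.212038
1 / 0.212038 = 4.716 → round up → 5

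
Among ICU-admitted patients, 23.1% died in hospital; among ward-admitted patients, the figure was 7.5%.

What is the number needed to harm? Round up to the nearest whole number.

absolute risk difference = 0.156000
1 / 0.156000 = 6.410 → round up → 7

7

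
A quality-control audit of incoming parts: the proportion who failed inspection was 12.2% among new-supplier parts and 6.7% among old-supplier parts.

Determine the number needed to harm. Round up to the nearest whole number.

19

absolute risk difference = 0.055000
1 / 0.055000 = 18.182 → round up → 19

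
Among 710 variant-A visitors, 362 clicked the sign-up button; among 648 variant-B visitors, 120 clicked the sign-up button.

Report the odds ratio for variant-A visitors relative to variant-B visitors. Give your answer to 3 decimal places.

OR = (362 × 528) / (348 × 120) = 191136/41760 ≈ 4.577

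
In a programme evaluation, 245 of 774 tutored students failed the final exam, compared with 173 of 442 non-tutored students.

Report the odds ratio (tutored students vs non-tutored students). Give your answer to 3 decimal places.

OR = (245 × 269) / (529 × 173) = 65905/91517 ≈ 0.720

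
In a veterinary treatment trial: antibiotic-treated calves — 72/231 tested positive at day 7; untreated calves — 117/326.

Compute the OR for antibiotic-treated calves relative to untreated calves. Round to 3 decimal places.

odds, antibiotic-treated calves = 72/159 = 0.4528
odds, untreated calves = 117/209 = 0.5598
OR = 0.4528 / 0.5598 = 0.809

OR ≈ 0.809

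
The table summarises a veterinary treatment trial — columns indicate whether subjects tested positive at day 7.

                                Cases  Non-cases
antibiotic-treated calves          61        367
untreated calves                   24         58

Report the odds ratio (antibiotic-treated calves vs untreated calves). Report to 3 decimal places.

OR = (61 × 58) / (367 × 24) = 3538/8808 ≈ 0.402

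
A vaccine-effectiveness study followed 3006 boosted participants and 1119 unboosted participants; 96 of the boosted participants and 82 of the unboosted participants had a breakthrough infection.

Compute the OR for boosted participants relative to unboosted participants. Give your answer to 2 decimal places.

0.42

odds, boosted participants = 96/2910 = 0.03299
odds, unboosted participants = 82/1037 = 0.07907
OR = 0.03299 / 0.07907 = 0.42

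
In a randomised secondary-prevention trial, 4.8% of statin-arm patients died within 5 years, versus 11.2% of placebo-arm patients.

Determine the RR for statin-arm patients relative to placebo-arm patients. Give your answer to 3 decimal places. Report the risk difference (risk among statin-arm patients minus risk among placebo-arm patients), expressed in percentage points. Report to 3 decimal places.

RR = 0.04800 / 0.11200 = 0.429
risk difference = 0.04800 − 0.11200 = -0.06400 → -6.400 percentage points

RR = 0.429; RD = -6.400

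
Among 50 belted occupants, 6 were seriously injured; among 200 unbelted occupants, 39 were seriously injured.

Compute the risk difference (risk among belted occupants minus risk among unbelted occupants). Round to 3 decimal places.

risk, belted occupants = 6/50 = 0.1200
risk, unbelted occupants = 39/200 = 0.1950
risk difference = 0.1200 − 0.1950 = -0.075

-0.075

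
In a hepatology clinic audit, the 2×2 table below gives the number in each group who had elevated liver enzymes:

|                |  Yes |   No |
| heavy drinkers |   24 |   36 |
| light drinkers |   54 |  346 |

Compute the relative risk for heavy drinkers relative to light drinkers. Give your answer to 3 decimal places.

risk, heavy drinkers = 24/60 = 0.4000
risk, light drinkers = 54/400 = 0.1350
RR = 0.4000 / 0.1350 = 2.963

RR ≈ 2.963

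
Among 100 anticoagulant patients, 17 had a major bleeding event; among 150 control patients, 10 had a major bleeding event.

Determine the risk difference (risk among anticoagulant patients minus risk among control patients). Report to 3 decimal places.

RD ≈ 0.103

risk, anticoagulant patients = 17/100 = 0.1700
risk, control patients = 10/150 = 0.0667
risk difference = 0.1700 − 0.0667 = 0.103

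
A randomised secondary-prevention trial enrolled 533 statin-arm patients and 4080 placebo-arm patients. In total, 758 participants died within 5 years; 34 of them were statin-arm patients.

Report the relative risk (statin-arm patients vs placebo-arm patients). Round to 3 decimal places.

statin-arm patients without the outcome: 533 − 34 = 499
placebo-arm patients with the outcome: 758 − 34 = 724
placebo-arm patients without the outcome: 4080 − 724 = 3356
risk, statin-arm patients = 34/533 = 0.0638
risk, placebo-arm patients = 724/4080 = 0.1775
RR = 0.0638 / 0.1775 = 0.359

0.359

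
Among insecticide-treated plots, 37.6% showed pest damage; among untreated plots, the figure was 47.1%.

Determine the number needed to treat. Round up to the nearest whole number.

11

absolute risk difference = 0.095000
1 / 0.095000 = 10.526 → round up → 11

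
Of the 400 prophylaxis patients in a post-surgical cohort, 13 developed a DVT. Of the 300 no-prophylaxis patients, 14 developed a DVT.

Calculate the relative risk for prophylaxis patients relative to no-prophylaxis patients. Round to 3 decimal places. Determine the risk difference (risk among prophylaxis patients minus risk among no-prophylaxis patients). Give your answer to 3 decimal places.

RR = 0.696; RD = -0.014

risk, prophylaxis patients = 13/400 = 0.03250
risk, no-prophylaxis patients = 14/300 = 0.04667
RR = 0.03250 / 0.04667 = 0.696
risk difference = 0.03250 − 0.04667 = -0.014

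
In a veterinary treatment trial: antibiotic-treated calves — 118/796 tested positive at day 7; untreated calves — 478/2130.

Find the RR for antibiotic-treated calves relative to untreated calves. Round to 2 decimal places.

0.66

risk, antibiotic-treated calves = 118/796 = 0.1482
risk, untreated calves = 478/2130 = 0.2244
RR = 0.1482 / 0.2244 = 0.66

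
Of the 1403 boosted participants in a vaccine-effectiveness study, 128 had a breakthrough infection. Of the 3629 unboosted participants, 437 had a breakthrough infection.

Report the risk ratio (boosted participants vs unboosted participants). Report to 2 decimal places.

risk, boosted participants = 128/1403 = 0.0912
risk, unboosted participants = 437/3629 = 0.1204
RR = 0.0912 / 0.1204 = 0.76

RR = 0.76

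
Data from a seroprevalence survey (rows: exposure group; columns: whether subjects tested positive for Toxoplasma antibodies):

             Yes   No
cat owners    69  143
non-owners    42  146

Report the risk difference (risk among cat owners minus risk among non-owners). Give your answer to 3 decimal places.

risk, cat owners = 69/212 = 0.3255
risk, non-owners = 42/188 = 0.2234
risk difference = 0.3255 − 0.2234 = 0.102

0.102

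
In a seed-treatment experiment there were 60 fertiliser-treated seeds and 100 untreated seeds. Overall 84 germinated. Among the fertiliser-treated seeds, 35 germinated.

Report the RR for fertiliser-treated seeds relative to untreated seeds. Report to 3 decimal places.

fertiliser-treated seeds without the outcome: 60 − 35 = 25
untreated seeds with the outcome: 84 − 35 = 49
untreated seeds without the outcome: 100 − 49 = 51
risk, fertiliser-treated seeds = 35/60 = 0.5833
risk, untreated seeds = 49/100 = 0.4900
RR = 0.5833 / 0.4900 = 1.190

1.190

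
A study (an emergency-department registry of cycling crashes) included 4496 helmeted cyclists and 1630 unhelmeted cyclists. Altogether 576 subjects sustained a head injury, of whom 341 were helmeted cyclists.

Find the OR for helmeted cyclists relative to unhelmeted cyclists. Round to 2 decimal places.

0.49

helmeted cyclists without the outcome: 4496 − 341 = 4155
unhelmeted cyclists with the outcome: 576 − 341 = 235
unhelmeted cyclists without the outcome: 1630 − 235 = 1395
OR = (341 × 1395) / (4155 × 235) = 475695/976425 ≈ 0.49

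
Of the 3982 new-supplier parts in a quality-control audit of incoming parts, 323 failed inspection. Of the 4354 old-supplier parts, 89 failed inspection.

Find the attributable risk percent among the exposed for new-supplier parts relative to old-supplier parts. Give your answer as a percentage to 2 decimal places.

74.80%

risk, new-supplier parts = 323/3982 = 0.08112
risk, old-supplier parts = 89/4354 = 0.02044
AR% = (0.08112 − 0.02044) / 0.08112 = 0.7480 → 74.80%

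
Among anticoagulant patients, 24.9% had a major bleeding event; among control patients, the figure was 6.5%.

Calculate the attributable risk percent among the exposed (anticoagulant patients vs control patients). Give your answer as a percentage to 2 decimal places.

AR% = (0.2490 − 0.0650) / 0.2490 = 0.7390 → 73.90%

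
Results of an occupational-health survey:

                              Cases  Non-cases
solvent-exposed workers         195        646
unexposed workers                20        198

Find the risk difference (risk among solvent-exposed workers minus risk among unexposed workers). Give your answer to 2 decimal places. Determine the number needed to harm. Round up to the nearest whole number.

risk, solvent-exposed workers = 195/841 = 0.2319
risk, unexposed workers = 20/218 = 0.0917
risk difference = 0.2319 − 0.0917 = 0.14
absolute risk difference = 0.140124
1 / 0.140124 = 7.137 → round up → 8

RD = 0.14; NNH = 8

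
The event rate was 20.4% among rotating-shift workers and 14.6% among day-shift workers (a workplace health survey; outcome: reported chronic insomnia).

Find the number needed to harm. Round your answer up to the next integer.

NNH = 18

absolute risk difference = 0.058000
1 / 0.058000 = 17.241 → round up → 18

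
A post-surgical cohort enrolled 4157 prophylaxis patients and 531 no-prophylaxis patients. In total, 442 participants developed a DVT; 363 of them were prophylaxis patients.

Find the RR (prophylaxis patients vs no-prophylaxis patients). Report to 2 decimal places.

0.59

prophylaxis patients without the outcome: 4157 − 363 = 3794
no-prophylaxis patients with the outcome: 442 − 363 = 79
no-prophylaxis patients without the outcome: 531 − 79 = 452
risk, prophylaxis patients = 363/4157 = 0.0873
risk, no-prophylaxis patients = 79/531 = 0.1488
RR = 0.0873 / 0.1488 = 0.59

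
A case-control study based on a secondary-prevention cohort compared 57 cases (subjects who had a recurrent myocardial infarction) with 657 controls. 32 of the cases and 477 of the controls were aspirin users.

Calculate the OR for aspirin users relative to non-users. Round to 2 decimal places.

OR = (32 × 180) / (477 × 25) = 5760/11925 ≈ 0.48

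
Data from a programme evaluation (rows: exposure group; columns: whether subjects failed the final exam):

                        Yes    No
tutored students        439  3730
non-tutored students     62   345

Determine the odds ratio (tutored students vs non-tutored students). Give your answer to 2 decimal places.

0.65

odds, tutored students = 439/3730 = 0.1177
odds, non-tutored students = 62/345 = 0.1797
OR = 0.1177 / 0.1797 = 0.65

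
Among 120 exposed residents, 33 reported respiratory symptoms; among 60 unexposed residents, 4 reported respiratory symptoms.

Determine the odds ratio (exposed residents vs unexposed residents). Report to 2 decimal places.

odds, exposed residents = 33/87 = 0.3793
odds, unexposed residents = 4/56 = 0.0714
OR = 0.3793 / 0.0714 = 5.31

OR: 5.31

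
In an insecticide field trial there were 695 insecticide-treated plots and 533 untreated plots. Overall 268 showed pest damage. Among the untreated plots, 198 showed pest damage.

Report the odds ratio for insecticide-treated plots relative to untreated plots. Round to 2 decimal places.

insecticide-treated plots with the outcome: 268 − 198 = 70
insecticide-treated plots without the outcome: 695 − 70 = 625
untreated plots without the outcome: 533 − 198 = 335
OR = (70 × 335) / (625 × 198) = 23450/123750 ≈ 0.19

OR: 0.19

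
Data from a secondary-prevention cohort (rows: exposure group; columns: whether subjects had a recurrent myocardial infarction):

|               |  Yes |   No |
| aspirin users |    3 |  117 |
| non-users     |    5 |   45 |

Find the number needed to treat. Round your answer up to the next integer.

risk, aspirin users = 3/120 = 0.025000
risk, non-users = 5/50 = 0.100000
absolute risk difference = 0.075000
1 / 0.075000 = 13.333 → round up → 14

NNT ≈ 14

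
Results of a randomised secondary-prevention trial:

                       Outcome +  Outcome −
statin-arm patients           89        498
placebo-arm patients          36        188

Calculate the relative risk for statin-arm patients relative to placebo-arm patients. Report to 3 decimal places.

risk, statin-arm patients = 89/587 = 0.1516
risk, placebo-arm patients = 36/224 = 0.1607
RR = 0.1516 / 0.1607 = 0.943

RR: 0.943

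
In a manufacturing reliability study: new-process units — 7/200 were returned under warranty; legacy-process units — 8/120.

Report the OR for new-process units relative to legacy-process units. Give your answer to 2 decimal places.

OR = (7 × 112) / (193 × 8) = 784/1544 ≈ 0.51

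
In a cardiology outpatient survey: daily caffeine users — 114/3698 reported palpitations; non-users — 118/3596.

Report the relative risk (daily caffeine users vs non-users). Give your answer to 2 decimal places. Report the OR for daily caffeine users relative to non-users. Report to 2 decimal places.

risk, daily caffeine users = 114/3698 = 0.03083
risk, non-users = 118/3596 = 0.03281
RR = 0.03083 / 0.03281 = 0.94
OR = (114 × 3478) / (3584 × 118) = 396492/422912 ≈ 0.94

RR = 0.94; OR = 0.94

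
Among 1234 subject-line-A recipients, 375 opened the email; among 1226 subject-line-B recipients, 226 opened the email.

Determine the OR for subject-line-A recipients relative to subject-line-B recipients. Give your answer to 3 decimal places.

OR = (375 × 1000) / (859 × 226) = 375000/194134 ≈ 1.932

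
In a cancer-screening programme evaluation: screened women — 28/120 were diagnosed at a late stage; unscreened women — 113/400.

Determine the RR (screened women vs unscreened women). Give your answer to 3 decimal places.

0.826

risk, screened women = 28/120 = 0.2333
risk, unscreened women = 113/400 = 0.2825
RR = 0.2333 / 0.2825 = 0.826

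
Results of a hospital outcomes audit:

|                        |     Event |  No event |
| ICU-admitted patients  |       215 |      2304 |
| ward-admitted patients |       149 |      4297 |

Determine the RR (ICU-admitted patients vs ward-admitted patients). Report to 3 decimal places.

2.547

risk, ICU-admitted patients = 215/2519 = 0.08535
risk, ward-admitted patients = 149/4446 = 0.03351
RR = 0.08535 / 0.03351 = 2.547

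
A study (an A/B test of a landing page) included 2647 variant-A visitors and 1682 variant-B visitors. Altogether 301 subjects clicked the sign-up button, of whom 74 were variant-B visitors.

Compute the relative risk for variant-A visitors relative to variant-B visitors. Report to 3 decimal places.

variant-A visitors with the outcome: 301 − 74 = 227
variant-A visitors without the outcome: 2647 − 227 = 2420
variant-B visitors without the outcome: 1682 − 74 = 1608
risk, variant-A visitors = 227/2647 = 0.08576
risk, variant-B visitors = 74/1682 = 0.04400
RR = 0.08576 / 0.04400 = 1.949

RR = 1.949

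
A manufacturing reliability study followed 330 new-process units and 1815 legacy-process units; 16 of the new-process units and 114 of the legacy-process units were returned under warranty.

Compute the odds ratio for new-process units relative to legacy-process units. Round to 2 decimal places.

OR = (16 × 1701) / (314 × 114) = 27216/35796 ≈ 0.76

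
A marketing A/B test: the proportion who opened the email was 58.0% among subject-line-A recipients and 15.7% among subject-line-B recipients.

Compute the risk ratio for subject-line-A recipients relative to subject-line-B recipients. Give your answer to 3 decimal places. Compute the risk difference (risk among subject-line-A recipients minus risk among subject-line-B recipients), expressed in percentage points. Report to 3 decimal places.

RR = 3.694; RD = 42.300

RR = 0.5800 / 0.1570 = 3.694
risk difference = 0.5800 − 0.1570 = 0.4230 → 42.300 percentage points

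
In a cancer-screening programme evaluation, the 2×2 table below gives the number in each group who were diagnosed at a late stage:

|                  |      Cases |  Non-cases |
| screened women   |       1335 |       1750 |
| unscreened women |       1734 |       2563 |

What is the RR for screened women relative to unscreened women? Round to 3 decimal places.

RR ≈ 1.072

risk, screened women = 1335/3085 = 0.4327
risk, unscreened women = 1734/4297 = 0.4035
RR = 0.4327 / 0.4035 = 1.072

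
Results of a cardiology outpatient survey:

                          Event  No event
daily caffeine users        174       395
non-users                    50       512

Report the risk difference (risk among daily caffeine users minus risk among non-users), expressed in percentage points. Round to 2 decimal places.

RD: 21.68

risk, daily caffeine users = 174/569 = 0.3058
risk, non-users = 50/562 = 0.0890
risk difference = 0.3058 − 0.0890 = 0.2168 → 21.68 percentage points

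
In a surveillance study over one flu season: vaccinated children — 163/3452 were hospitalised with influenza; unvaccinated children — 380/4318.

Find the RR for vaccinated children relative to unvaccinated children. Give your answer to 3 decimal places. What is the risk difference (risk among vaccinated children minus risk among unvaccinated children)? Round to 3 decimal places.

risk, vaccinated children = 163/3452 = 0.04722
risk, unvaccinated children = 380/4318 = 0.08800
RR = 0.04722 / 0.08800 = 0.537
risk difference = 0.04722 − 0.08800 = -0.041

RR = 0.537; RD = -0.041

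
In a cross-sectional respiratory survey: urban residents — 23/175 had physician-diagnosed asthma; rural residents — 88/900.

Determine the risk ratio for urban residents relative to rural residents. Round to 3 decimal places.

risk, urban residents = 23/175 = 0.1314
risk, rural residents = 88/900 = 0.0978
RR = 0.1314 / 0.0978 = 1.344

RR = 1.344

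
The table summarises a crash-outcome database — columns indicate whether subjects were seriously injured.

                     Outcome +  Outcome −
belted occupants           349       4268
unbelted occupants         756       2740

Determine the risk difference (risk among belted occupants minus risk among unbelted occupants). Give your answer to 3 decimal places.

risk, belted occupants = 349/4617 = 0.0756
risk, unbelted occupants = 756/3496 = 0.2162
risk difference = 0.0756 − 0.2162 = -0.141

RD ≈ -0.141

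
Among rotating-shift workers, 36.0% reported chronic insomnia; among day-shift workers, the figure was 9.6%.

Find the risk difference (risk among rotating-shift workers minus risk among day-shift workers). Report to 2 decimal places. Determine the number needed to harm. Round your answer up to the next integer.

risk difference = 0.3600 − 0.0960 = 0.26
absolute risk difference = 0.264000
1 / 0.264000 = 3.788 → round up → 4

RD = 0.26; NNH = 4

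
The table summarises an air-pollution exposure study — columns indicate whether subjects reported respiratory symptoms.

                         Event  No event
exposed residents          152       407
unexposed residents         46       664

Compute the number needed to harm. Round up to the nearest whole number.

5

risk, exposed residents = 152/559 = 0.271914
risk, unexposed residents = 46/710 = 0.064789
absolute risk difference = 0.207125
1 / 0.207125 = 4.828 → round up → 5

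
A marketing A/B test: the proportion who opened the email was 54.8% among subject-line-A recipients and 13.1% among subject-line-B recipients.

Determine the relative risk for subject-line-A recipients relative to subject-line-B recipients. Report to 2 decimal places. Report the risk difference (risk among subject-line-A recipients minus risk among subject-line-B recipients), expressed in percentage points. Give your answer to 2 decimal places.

RR = 0.5480 / 0.1310 = 4.18
risk difference = 0.5480 − 0.1310 = 0.4170 → 41.70 percentage points

RR = 4.18; RD = 41.70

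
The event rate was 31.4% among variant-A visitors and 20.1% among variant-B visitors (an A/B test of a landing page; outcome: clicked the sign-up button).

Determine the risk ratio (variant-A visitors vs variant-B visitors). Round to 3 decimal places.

RR = 0.3140 / 0.2010 = 1.562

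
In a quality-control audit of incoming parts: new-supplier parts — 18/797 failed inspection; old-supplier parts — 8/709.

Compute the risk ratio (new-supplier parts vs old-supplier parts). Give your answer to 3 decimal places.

risk, new-supplier parts = 18/797 = 0.02258
risk, old-supplier parts = 8/709 = 0.01128
RR = 0.02258 / 0.01128 = 2.002

RR = 2.002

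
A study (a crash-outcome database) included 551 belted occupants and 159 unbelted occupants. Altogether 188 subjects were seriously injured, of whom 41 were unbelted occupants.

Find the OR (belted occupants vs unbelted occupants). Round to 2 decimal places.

belted occupants with the outcome: 188 − 41 = 147
belted occupants without the outcome: 551 − 147 = 404
unbelted occupants without the outcome: 159 − 41 = 118
OR = (147 × 118) / (404 × 41) = 17346/16564 ≈ 1.05

OR ≈ 1.05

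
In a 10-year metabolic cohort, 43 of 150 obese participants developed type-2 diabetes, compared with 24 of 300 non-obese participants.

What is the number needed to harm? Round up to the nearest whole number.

NNH: 5

risk, obese participants = 43/150 = 0.286667
risk, non-obese participants = 24/300 = 0.080000
absolute risk difference = 0.206667
1 / 0.206667 = 4.839 → round up → 5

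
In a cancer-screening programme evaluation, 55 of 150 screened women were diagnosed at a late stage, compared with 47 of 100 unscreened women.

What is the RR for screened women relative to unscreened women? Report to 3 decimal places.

RR ≈ 0.780

risk, screened women = 55/150 = 0.3667
risk, unscreened women = 47/100 = 0.4700
RR = 0.3667 / 0.4700 = 0.780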